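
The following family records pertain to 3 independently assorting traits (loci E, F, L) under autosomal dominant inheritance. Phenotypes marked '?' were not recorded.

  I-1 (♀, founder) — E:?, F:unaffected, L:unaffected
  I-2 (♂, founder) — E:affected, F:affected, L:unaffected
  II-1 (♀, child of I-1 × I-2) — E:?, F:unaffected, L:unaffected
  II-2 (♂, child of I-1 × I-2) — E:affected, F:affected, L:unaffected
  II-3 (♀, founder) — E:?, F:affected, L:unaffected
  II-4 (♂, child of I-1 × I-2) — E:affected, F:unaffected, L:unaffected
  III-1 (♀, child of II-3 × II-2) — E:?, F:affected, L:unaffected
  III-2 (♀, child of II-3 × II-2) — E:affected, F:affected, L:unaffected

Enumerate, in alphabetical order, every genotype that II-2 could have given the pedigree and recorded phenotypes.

E/I-1 ? ·: ee|Ee|EE
E/I-2 aff ·: Ee|EE
E/II-1 ? I-1×I-2: ee|Ee|EE
E/II-2 aff I-1×I-2: Ee|EE
E/II-3 ? ·: ee|Ee|EE
E/II-4 aff I-1×I-2: Ee|EE
E/III-1 ? II-3×II-2: ee|Ee|EE
E/III-2 aff II-3×II-2: Ee|EE
⇒ E over [I-1,I-2,II-1,II-2,II-3,II-4,III-1,III-2]: 294 consistent
F/I-1 un ·: ff
F/I-2 aff ·: Ff
F/II-1 un I-1×I-2: ff
F/II-2 aff I-1×I-2: Ff
F/II-3 aff ·: Ff|FF
F/II-4 un I-1×I-2: ff
F/III-1 aff II-3×II-2: Ff|FF
F/III-2 aff II-3×II-2: Ff|FF
⇒ F over [I-1,I-2,II-1,II-2,II-3,II-4,III-1,III-2]: 8 consistent
L/I-1 un ·: ll
L/I-2 un ·: ll
L/II-1 un I-1×I-2: ll
L/II-2 un I-1×I-2: ll
L/II-3 un ·: ll
L/II-4 un I-1×I-2: ll
L/III-1 un II-3×II-2: ll
L/III-2 un II-3×II-2: ll
⇒ L over [I-1,I-2,II-1,II-2,II-3,II-4,III-1,III-2]: 1 consistent

II-2 ∈ {EE Ff ll, Ee Ff ll}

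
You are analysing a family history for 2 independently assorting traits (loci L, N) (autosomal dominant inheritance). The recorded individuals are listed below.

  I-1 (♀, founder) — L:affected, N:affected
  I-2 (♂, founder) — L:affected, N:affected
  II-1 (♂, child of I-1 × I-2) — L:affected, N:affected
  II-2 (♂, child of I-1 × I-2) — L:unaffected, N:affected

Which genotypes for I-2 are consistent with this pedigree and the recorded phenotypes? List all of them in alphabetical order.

L/I-1 aff ·: Ll
L/I-2 aff ·: Ll
L/II-1 aff I-1×I-2: Ll|LL
L/II-2 un I-1×I-2: ll
⇒ L over [I-1,I-2,II-1,II-2]: 2 consistent
N/I-1 aff ·: Nn|NN
N/I-2 aff ·: Nn|NN
N/II-1 aff I-1×I-2: Nn|NN
N/II-2 aff I-1×I-2: Nn|NN
⇒ N over [I-1,I-2,II-1,II-2]: 13 consistent

I-2 ∈ {Ll NN, Ll Nn}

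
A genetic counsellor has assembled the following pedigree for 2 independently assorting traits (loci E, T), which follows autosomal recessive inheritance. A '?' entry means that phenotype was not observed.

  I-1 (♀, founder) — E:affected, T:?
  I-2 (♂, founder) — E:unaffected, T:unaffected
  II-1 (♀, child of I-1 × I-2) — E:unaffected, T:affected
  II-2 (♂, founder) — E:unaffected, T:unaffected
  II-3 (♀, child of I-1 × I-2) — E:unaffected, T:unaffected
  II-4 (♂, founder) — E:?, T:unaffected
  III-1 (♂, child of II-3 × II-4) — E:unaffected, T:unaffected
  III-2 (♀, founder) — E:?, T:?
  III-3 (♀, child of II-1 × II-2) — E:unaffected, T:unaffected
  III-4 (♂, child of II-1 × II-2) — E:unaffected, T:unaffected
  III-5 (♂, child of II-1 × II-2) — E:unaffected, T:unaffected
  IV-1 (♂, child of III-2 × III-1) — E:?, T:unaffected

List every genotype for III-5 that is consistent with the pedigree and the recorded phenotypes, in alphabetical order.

III-5 ∈ {EE Tt, Ee Tt}

E/I-1 aff ·: ee
E/I-2 un ·: EE|Ee
E/II-1 un I-1×I-2: Ee
E/II-2 un ·: EE|Ee
E/II-3 un I-1×I-2: Ee
E/II-4 ? ·: EE|Ee|ee
E/III-1 un II-3×II-4: EE|Ee
E/III-2 ? ·: EE|Ee|ee
E/III-3 un II-1×II-2: EE|Ee
E/III-4 un II-1×II-2: EE|Ee
E/III-5 un II-1×II-2: EE|Ee
E/IV-1 ? III-2×III-1: EE|Ee|ee
⇒ E over [I-1,I-2,II-1,II-2,II-3,II-4,III-1,III-2,III-3,III-4,III-5,IV-1]: 928 consistent
T/I-1 ? ·: Tt|tt
T/I-2 un ·: Tt
T/II-1 aff I-1×I-2: tt
T/II-2 un ·: TT|Tt
T/II-3 un I-1×I-2: TT|Tt
T/II-4 un ·: TT|Tt
T/III-1 un II-3×II-4: TT|Tt
T/III-2 ? ·: TT|Tt|tt
T/III-3 un II-1×II-2: Tt
T/III-4 un II-1×II-2: Tt
T/III-5 un II-1×II-2: Tt
T/IV-1 un III-2×III-1: TT|Tt
⇒ T over [I-1,I-2,II-1,II-2,II-3,II-4,III-1,III-2,III-3,III-4,III-5,IV-1]: 98 consistent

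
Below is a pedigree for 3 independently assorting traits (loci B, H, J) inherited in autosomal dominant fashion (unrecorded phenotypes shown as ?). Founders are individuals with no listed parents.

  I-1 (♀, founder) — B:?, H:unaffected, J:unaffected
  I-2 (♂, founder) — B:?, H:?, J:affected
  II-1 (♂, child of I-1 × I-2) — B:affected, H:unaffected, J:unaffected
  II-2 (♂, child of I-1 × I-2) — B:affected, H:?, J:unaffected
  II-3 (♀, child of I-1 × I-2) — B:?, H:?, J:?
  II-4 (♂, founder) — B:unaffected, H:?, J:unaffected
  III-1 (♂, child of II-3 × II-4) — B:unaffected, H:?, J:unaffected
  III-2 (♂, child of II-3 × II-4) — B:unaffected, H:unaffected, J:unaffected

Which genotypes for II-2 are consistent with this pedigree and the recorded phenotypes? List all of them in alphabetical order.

II-2 ∈ {BB Hh jj, BB hh jj, Bb Hh jj, Bb hh jj}

B/I-1 ? ·: bb|Bb|BB
B/I-2 ? ·: bb|Bb|BB
B/II-1 aff I-1×I-2: Bb|BB
B/II-2 aff I-1×I-2: Bb|BB
B/II-3 ? I-1×I-2: bb|Bb
B/II-4 un ·: bb
B/III-1 un II-3×II-4: bb
B/III-2 un II-3×II-4: bb
⇒ B over [I-1,I-2,II-1,II-2,II-3,II-4,III-1,III-2]: 22 consistent
H/I-1 un ·: hh
H/I-2 ? ·: hh|Hh
H/II-1 un I-1×I-2: hh
H/II-2 ? I-1×I-2: hh|Hh
H/II-3 ? I-1×I-2: hh|Hh
H/II-4 ? ·: hh|Hh
H/III-1 ? II-3×II-4: hh|Hh|HH
H/III-2 un II-3×II-4: hh
⇒ H over [I-1,I-2,II-1,II-2,II-3,II-4,III-1,III-2]: 19 consistent
J/I-1 un ·: jj
J/I-2 aff ·: Jj
J/II-1 un I-1×I-2: jj
J/II-2 un I-1×I-2: jj
J/II-3 ? I-1×I-2: jj|Jj
J/II-4 un ·: jj
J/III-1 un II-3×II-4: jj
J/III-2 un II-3×II-4: jj
⇒ J over [I-1,I-2,II-1,II-2,II-3,II-4,III-1,III-2]: 2 consistent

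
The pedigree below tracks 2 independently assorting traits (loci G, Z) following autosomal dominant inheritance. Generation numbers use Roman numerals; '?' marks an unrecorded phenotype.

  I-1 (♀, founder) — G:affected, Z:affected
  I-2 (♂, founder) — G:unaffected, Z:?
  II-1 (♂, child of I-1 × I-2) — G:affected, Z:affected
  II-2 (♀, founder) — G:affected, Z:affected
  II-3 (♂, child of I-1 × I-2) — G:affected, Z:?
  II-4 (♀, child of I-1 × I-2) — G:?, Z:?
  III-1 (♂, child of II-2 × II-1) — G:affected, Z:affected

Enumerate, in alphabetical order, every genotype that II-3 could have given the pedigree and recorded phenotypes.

G/I-1 aff ·: Gg|GG
G/I-2 un ·: gg
G/II-1 aff I-1×I-2: Gg
G/II-2 aff ·: Gg|GG
G/II-3 aff I-1×I-2: Gg
G/II-4 ? I-1×I-2: gg|Gg
G/III-1 aff II-2×II-1: Gg|GG
⇒ G over [I-1,I-2,II-1,II-2,II-3,II-4,III-1]: 12 consistent
Z/I-1 aff ·: Zz|ZZ
Z/I-2 ? ·: zz|Zz|ZZ
Z/II-1 aff I-1×I-2: Zz|ZZ
Z/II-2 aff ·: Zz|ZZ
Z/II-3 ? I-1×I-2: zz|Zz|ZZ
Z/II-4 ? I-1×I-2: zz|Zz|ZZ
Z/III-1 aff II-2×II-1: Zz|ZZ
⇒ Z over [I-1,I-2,II-1,II-2,II-3,II-4,III-1]: 142 consistent

II-3 ∈ {Gg ZZ, Gg Zz, Gg zz}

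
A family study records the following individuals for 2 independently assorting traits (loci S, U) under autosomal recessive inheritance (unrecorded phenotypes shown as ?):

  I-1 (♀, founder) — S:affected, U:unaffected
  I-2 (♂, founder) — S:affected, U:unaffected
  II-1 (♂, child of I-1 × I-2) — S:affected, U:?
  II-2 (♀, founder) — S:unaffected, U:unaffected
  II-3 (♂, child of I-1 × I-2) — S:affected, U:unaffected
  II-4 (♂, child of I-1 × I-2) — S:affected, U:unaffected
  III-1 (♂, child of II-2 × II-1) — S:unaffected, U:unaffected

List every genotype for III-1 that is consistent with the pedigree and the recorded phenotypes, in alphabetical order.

S/I-1 aff ·: ss
S/I-2 aff ·: ss
S/II-1 aff I-1×I-2: ss
S/II-2 un ·: SS|Ss
S/II-3 aff I-1×I-2: ss
S/II-4 aff I-1×I-2: ss
S/III-1 un II-2×II-1: Ss
⇒ S over [I-1,I-2,II-1,II-2,II-3,II-4,III-1]: 2 consistent
U/I-1 un ·: UU|Uu
U/I-2 un ·: UU|Uu
U/II-1 ? I-1×I-2: UU|Uu|uu
U/II-2 un ·: UU|Uu
U/II-3 un I-1×I-2: UU|Uu
U/II-4 un I-1×I-2: UU|Uu
U/III-1 un II-2×II-1: UU|Uu
⇒ U over [I-1,I-2,II-1,II-2,II-3,II-4,III-1]: 95 consistent

III-1 ∈ {Ss UU, Ss Uu}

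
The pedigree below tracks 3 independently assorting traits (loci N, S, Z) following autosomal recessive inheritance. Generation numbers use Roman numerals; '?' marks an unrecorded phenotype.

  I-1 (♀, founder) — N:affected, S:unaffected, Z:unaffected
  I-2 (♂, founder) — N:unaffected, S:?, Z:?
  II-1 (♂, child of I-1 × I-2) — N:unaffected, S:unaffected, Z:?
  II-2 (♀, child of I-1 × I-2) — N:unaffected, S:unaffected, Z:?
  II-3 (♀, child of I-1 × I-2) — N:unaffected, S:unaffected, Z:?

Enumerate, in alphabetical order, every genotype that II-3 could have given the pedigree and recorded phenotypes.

N/I-1 aff ·: nn
N/I-2 un ·: NN|Nn
N/II-1 un I-1×I-2: Nn
N/II-2 un I-1×I-2: Nn
N/II-3 un I-1×I-2: Nn
⇒ N over [I-1,I-2,II-1,II-2,II-3]: 2 consistent
S/I-1 un ·: SS|Ss
S/I-2 ? ·: SS|Ss|ss
S/II-1 un I-1×I-2: SS|Ss
S/II-2 un I-1×I-2: SS|Ss
S/II-3 un I-1×I-2: SS|Ss
⇒ S over [I-1,I-2,II-1,II-2,II-3]: 27 consistent
Z/I-1 un ·: ZZ|Zz
Z/I-2 ? ·: ZZ|Zz|zz
Z/II-1 ? I-1×I-2: ZZ|Zz|zz
Z/II-2 ? I-1×I-2: ZZ|Zz|zz
Z/II-3 ? I-1×I-2: ZZ|Zz|zz
⇒ Z over [I-1,I-2,II-1,II-2,II-3]: 53 consistent

II-3 ∈ {Nn SS ZZ, Nn SS Zz, Nn SS zz, Nn Ss ZZ, Nn Ss Zz, Nn Ss zz}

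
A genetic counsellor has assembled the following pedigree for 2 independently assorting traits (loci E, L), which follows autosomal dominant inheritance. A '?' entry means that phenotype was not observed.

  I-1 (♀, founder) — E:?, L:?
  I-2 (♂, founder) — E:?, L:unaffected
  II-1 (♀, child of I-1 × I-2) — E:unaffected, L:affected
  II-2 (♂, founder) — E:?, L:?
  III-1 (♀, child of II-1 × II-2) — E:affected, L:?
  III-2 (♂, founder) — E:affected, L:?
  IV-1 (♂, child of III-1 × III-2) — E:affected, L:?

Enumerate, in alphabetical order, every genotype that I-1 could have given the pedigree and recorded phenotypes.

E/I-1 ? ·: ee|Ee
E/I-2 ? ·: ee|Ee
E/II-1 un I-1×I-2: ee
E/II-2 ? ·: Ee|EE
E/III-1 aff II-1×II-2: Ee
E/III-2 aff ·: Ee|EE
E/IV-1 aff III-1×III-2: Ee|EE
⇒ E over [I-1,I-2,II-1,II-2,III-1,III-2,IV-1]: 32 consistent
L/I-1 ? ·: Ll|LL
L/I-2 un ·: ll
L/II-1 aff I-1×I-2: Ll
L/II-2 ? ·: ll|Ll|LL
L/III-1 ? II-1×II-2: ll|Ll|LL
L/III-2 ? ·: ll|Ll|LL
L/IV-1 ? III-1×III-2: ll|Ll|LL
⇒ L over [I-1,I-2,II-1,II-2,III-1,III-2,IV-1]: 74 consistent

I-1 ∈ {Ee LL, Ee Ll, ee LL, ee Ll}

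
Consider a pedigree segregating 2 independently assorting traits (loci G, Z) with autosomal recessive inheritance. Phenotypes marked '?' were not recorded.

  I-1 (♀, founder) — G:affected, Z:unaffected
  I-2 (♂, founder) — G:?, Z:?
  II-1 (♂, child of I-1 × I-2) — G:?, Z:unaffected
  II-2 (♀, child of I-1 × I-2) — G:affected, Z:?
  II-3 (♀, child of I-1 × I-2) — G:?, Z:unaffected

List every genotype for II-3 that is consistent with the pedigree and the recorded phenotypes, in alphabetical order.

II-3 ∈ {Gg ZZ, Gg Zz, gg ZZ, gg Zz}

G/I-1 aff ·: gg
G/I-2 ? ·: Gg|gg
G/II-1 ? I-1×I-2: Gg|gg
G/II-2 aff I-1×I-2: gg
G/II-3 ? I-1×I-2: Gg|gg
⇒ G over [I-1,I-2,II-1,II-2,II-3]: 5 consistent
Z/I-1 un ·: ZZ|Zz
Z/I-2 ? ·: ZZ|Zz|zz
Z/II-1 un I-1×I-2: ZZ|Zz
Z/II-2 ? I-1×I-2: ZZ|Zz|zz
Z/II-3 un I-1×I-2: ZZ|Zz
⇒ Z over [I-1,I-2,II-1,II-2,II-3]: 32 consistent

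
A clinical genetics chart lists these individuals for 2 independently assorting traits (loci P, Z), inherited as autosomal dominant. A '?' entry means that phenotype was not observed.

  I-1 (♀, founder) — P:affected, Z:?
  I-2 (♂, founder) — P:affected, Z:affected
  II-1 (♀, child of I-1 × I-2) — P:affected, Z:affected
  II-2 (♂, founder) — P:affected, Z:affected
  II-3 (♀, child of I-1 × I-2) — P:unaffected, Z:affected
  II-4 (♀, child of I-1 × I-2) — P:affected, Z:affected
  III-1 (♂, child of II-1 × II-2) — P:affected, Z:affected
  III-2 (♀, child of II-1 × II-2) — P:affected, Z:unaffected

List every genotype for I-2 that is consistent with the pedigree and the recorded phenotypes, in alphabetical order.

P/I-1 aff ·: Pp
P/I-2 aff ·: Pp
P/II-1 aff I-1×I-2: Pp|PP
P/II-2 aff ·: Pp|PP
P/II-3 un I-1×I-2: pp
P/II-4 aff I-1×I-2: Pp|PP
P/III-1 aff II-1×II-2: Pp|PP
P/III-2 aff II-1×II-2: Pp|PP
⇒ P over [I-1,I-2,II-1,II-2,II-3,II-4,III-1,III-2]: 26 consistent
Z/I-1 ? ·: zz|Zz|ZZ
Z/I-2 aff ·: Zz|ZZ
Z/II-1 aff I-1×I-2: Zz
Z/II-2 aff ·: Zz
Z/II-3 aff I-1×I-2: Zz|ZZ
Z/II-4 aff I-1×I-2: Zz|ZZ
Z/III-1 aff II-1×II-2: Zz|ZZ
Z/III-2 un II-1×II-2: zz
⇒ Z over [I-1,I-2,II-1,II-2,II-3,II-4,III-1,III-2]: 28 consistent

I-2 ∈ {Pp ZZ, Pp Zz}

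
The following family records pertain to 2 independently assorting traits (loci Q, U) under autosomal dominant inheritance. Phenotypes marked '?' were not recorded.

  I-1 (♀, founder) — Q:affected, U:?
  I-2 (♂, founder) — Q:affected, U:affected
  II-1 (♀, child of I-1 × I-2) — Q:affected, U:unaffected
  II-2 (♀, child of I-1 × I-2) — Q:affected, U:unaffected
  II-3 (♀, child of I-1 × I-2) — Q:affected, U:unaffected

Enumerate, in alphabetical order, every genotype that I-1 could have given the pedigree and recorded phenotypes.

I-1 ∈ {QQ Uu, QQ uu, Qq Uu, Qq uu}

Q/I-1 aff ·: Qq|QQ
Q/I-2 aff ·: Qq|QQ
Q/II-1 aff I-1×I-2: Qq|QQ
Q/II-2 aff I-1×I-2: Qq|QQ
Q/II-3 aff I-1×I-2: Qq|QQ
⇒ Q over [I-1,I-2,II-1,II-2,II-3]: 25 consistent
U/I-1 ? ·: uu|Uu
U/I-2 aff ·: Uu
U/II-1 un I-1×I-2: uu
U/II-2 un I-1×I-2: uu
U/II-3 un I-1×I-2: uu
⇒ U over [I-1,I-2,II-1,II-2,II-3]: 2 consistent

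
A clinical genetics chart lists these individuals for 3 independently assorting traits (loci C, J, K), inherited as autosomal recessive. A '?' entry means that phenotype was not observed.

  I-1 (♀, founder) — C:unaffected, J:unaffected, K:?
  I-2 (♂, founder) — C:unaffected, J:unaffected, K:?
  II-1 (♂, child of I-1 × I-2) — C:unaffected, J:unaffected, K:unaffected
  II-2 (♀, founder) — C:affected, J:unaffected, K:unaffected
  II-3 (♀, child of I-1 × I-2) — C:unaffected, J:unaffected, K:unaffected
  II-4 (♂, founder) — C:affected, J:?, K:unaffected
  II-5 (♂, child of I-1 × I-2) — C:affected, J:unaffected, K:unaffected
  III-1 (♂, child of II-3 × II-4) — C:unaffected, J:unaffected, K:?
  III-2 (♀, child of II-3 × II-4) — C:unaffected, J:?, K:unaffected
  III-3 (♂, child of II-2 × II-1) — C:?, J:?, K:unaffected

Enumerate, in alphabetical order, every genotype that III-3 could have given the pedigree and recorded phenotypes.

C/I-1 un ·: Cc
C/I-2 un ·: Cc
C/II-1 un I-1×I-2: CC|Cc
C/II-2 aff ·: cc
C/II-3 un I-1×I-2: CC|Cc
C/II-4 aff ·: cc
C/II-5 aff I-1×I-2: cc
C/III-1 un II-3×II-4: Cc
C/III-2 un II-3×II-4: Cc
C/III-3 ? II-2×II-1: Cc|cc
⇒ C over [I-1,I-2,II-1,II-2,II-3,II-4,II-5,III-1,III-2,III-3]: 6 consistent
J/I-1 un ·: JJ|Jj
J/I-2 un ·: JJ|Jj
J/II-1 un I-1×I-2: JJ|Jj
J/II-2 un ·: JJ|Jj
J/II-3 un I-1×I-2: JJ|Jj
J/II-4 ? ·: JJ|Jj|jj
J/II-5 un I-1×I-2: JJ|Jj
J/III-1 un II-3×II-4: JJ|Jj
J/III-2 ? II-3×II-4: JJ|Jj|jj
J/III-3 ? II-2×II-1: JJ|Jj|jj
⇒ J over [I-1,I-2,II-1,II-2,II-3,II-4,II-5,III-1,III-2,III-3]: 882 consistent
K/I-1 ? ·: KK|Kk|kk
K/I-2 ? ·: KK|Kk|kk
K/II-1 un I-1×I-2: KK|Kk
K/II-2 un ·: KK|Kk
K/II-3 un I-1×I-2: KK|Kk
K/II-4 un ·: KK|Kk
K/II-5 un I-1×I-2: KK|Kk
K/III-1 ? II-3×II-4: KK|Kk|kk
K/III-2 un II-3×II-4: KK|Kk
K/III-3 un II-2×II-1: KK|Kk
⇒ K over [I-1,I-2,II-1,II-2,II-3,II-4,II-5,III-1,III-2,III-3]: 805 consistent

III-3 ∈ {Cc JJ KK, Cc JJ Kk, Cc Jj KK, Cc Jj Kk, Cc jj KK, Cc jj Kk, cc JJ KK, cc JJ Kk, cc Jj KK, cc Jj Kk, cc jj KK, cc jj Kk}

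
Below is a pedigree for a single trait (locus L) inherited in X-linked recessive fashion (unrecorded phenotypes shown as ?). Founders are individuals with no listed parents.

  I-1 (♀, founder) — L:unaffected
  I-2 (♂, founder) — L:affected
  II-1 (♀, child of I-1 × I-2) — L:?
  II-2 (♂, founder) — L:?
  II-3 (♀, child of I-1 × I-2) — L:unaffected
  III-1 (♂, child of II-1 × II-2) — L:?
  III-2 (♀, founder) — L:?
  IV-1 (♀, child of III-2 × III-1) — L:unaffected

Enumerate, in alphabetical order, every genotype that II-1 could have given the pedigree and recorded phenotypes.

II-1 ∈ {X^LX^l, X^lX^l}

L/I-1 un ·: X^LX^L|X^LX^l
L/I-2 aff ·: X^lY
L/II-1 ? I-1×I-2: X^LX^l|X^lX^l
L/II-2 ? ·: X^LY|X^lY
L/II-3 un I-1×I-2: X^LX^l
L/III-1 ? II-1×II-2: X^LY|X^lY
L/III-2 ? ·: X^LX^L|X^LX^l|X^lX^l
L/IV-1 un III-2×III-1: X^LX^L|X^LX^l
⇒ L over [I-1,I-2,II-1,II-2,II-3,III-1,III-2,IV-1]: 28 consistent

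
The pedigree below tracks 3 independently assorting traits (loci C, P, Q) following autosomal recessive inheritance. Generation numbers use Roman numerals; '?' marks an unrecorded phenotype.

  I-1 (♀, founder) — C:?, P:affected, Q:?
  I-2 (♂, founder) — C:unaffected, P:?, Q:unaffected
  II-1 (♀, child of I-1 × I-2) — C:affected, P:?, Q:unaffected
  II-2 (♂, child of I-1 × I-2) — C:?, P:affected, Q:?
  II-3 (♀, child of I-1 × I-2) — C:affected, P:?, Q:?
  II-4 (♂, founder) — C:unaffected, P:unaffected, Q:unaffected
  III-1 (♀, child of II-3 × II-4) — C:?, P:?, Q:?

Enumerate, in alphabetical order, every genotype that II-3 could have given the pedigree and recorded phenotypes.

C/I-1 ? ·: Cc|cc
C/I-2 un ·: Cc
C/II-1 aff I-1×I-2: cc
C/II-2 ? I-1×I-2: CC|Cc|cc
C/II-3 aff I-1×I-2: cc
C/II-4 un ·: CC|Cc
C/III-1 ? II-3×II-4: Cc|cc
⇒ C over [I-1,I-2,II-1,II-2,II-3,II-4,III-1]: 15 consistent
P/I-1 aff ·: pp
P/I-2 ? ·: Pp|pp
P/II-1 ? I-1×I-2: Pp|pp
P/II-2 aff I-1×I-2: pp
P/II-3 ? I-1×I-2: Pp|pp
P/II-4 un ·: PP|Pp
P/III-1 ? II-3×II-4: PP|Pp|pp
⇒ P over [I-1,I-2,II-1,II-2,II-3,II-4,III-1]: 19 consistent
Q/I-1 ? ·: QQ|Qq|qq
Q/I-2 un ·: QQ|Qq
Q/II-1 un I-1×I-2: QQ|Qq
Q/II-2 ? I-1×I-2: QQ|Qq|qq
Q/II-3 ? I-1×I-2: QQ|Qq|qq
Q/II-4 un ·: QQ|Qq
Q/III-1 ? II-3×II-4: QQ|Qq|qq
⇒ Q over [I-1,I-2,II-1,II-2,II-3,II-4,III-1]: 154 consistent

II-3 ∈ {cc Pp QQ, cc Pp Qq, cc Pp qq, cc pp QQ, cc pp Qq, cc pp qq}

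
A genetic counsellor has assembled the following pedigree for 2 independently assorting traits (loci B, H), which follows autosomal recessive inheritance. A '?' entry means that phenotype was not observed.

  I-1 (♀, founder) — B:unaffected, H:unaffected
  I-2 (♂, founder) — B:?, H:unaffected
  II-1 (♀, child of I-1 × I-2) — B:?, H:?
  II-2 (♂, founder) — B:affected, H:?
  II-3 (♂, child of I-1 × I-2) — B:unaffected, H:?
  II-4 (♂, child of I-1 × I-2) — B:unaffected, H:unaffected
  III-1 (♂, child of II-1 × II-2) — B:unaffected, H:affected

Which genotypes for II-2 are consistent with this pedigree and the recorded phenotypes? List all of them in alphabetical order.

II-2 ∈ {bb Hh, bb hh}

B/I-1 un ·: BB|Bb
B/I-2 ? ·: BB|Bb|bb
B/II-1 ? I-1×I-2: BB|Bb
B/II-2 aff ·: bb
B/II-3 un I-1×I-2: BB|Bb
B/II-4 un I-1×I-2: BB|Bb
B/III-1 un II-1×II-2: Bb
⇒ B over [I-1,I-2,II-1,II-2,II-3,II-4,III-1]: 27 consistent
H/I-1 un ·: HH|Hh
H/I-2 un ·: HH|Hh
H/II-1 ? I-1×I-2: Hh|hh
H/II-2 ? ·: Hh|hh
H/II-3 ? I-1×I-2: HH|Hh|hh
H/II-4 un I-1×I-2: HH|Hh
H/III-1 aff II-1×II-2: hh
⇒ H over [I-1,I-2,II-1,II-2,II-3,II-4,III-1]: 40 consistent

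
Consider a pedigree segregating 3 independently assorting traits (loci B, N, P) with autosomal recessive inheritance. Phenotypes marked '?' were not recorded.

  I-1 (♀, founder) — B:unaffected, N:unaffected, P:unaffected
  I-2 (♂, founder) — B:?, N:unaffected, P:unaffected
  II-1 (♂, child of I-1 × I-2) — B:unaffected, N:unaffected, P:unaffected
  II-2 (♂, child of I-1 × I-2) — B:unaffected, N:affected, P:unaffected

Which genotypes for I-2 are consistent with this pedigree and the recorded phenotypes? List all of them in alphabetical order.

I-2 ∈ {BB Nn PP, BB Nn Pp, Bb Nn PP, Bb Nn Pp, bb Nn PP, bb Nn Pp}

B/I-1 un ·: BB|Bb
B/I-2 ? ·: BB|Bb|bb
B/II-1 un I-1×I-2: BB|Bb
B/II-2 un I-1×I-2: BB|Bb
⇒ B over [I-1,I-2,II-1,II-2]: 15 consistent
N/I-1 un ·: Nn
N/I-2 un ·: Nn
N/II-1 un I-1×I-2: NN|Nn
N/II-2 aff I-1×I-2: nn
⇒ N over [I-1,I-2,II-1,II-2]: 2 consistent
P/I-1 un ·: PP|Pp
P/I-2 un ·: PP|Pp
P/II-1 un I-1×I-2: PP|Pp
P/II-2 un I-1×I-2: PP|Pp
⇒ P over [I-1,I-2,II-1,II-2]: 13 consistent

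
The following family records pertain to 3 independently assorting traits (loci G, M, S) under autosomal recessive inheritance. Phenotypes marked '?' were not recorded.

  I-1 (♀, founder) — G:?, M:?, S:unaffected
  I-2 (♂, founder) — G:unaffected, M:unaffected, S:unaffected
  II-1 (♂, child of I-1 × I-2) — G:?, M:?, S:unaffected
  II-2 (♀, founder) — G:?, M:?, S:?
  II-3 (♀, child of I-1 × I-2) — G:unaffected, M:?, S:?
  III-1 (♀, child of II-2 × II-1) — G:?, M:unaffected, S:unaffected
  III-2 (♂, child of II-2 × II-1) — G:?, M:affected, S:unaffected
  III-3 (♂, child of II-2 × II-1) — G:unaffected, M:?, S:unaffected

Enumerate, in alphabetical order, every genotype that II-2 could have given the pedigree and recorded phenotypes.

II-2 ∈ {GG Mm SS, GG Mm Ss, GG Mm ss, GG mm SS, GG mm Ss, GG mm ss, Gg Mm SS, Gg Mm Ss, Gg Mm ss, Gg mm SS, Gg mm Ss, Gg mm ss, gg Mm SS, gg Mm Ss, gg Mm ss, gg mm SS, gg mm Ss, gg mm ss}

G/I-1 ? ·: GG|Gg|gg
G/I-2 un ·: GG|Gg
G/II-1 ? I-1×I-2: GG|Gg|gg
G/II-2 ? ·: GG|Gg|gg
G/II-3 un I-1×I-2: GG|Gg
G/III-1 ? II-2×II-1: GG|Gg|gg
G/III-2 ? II-2×II-1: GG|Gg|gg
G/III-3 un II-2×II-1: GG|Gg
⇒ G over [I-1,I-2,II-1,II-2,II-3,III-1,III-2,III-3]: 325 consistent
M/I-1 ? ·: MM|Mm|mm
M/I-2 un ·: MM|Mm
M/II-1 ? I-1×I-2: Mm|mm
M/II-2 ? ·: Mm|mm
M/II-3 ? I-1×I-2: MM|Mm|mm
M/III-1 un II-2×II-1: MM|Mm
M/III-2 aff II-2×II-1: mm
M/III-3 ? II-2×II-1: MM|Mm|mm
⇒ M over [I-1,I-2,II-1,II-2,II-3,III-1,III-2,III-3]: 90 consistent
S/I-1 un ·: SS|Ss
S/I-2 un ·: SS|Ss
S/II-1 un I-1×I-2: SS|Ss
S/II-2 ? ·: SS|Ss|ss
S/II-3 ? I-1×I-2: SS|Ss|ss
S/III-1 un II-2×II-1: SS|Ss
S/III-2 un II-2×II-1: SS|Ss
S/III-3 un II-2×II-1: SS|Ss
⇒ S over [I-1,I-2,II-1,II-2,II-3,III-1,III-2,III-3]: 199 consistent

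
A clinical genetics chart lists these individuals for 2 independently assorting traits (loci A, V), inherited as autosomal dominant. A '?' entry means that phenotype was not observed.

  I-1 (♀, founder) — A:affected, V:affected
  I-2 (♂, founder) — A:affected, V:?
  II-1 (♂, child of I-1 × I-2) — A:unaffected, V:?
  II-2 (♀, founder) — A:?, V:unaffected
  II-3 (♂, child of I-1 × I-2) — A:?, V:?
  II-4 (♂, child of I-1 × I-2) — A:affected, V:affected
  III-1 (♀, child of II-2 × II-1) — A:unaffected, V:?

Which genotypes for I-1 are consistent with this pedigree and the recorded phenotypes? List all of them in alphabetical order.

A/I-1 aff ·: Aa
A/I-2 aff ·: Aa
A/II-1 un I-1×I-2: aa
A/II-2 ? ·: aa|Aa
A/II-3 ? I-1×I-2: aa|Aa|AA
A/II-4 aff I-1×I-2: Aa|AA
A/III-1 un II-2×II-1: aa
⇒ A over [I-1,I-2,II-1,II-2,II-3,II-4,III-1]: 12 consistent
V/I-1 aff ·: Vv|VV
V/I-2 ? ·: vv|Vv|VV
V/II-1 ? I-1×I-2: vv|Vv|VV
V/II-2 un ·: vv
V/II-3 ? I-1×I-2: vv|Vv|VV
V/II-4 aff I-1×I-2: Vv|VV
V/III-1 ? II-2×II-1: vv|Vv
⇒ V over [I-1,I-2,II-1,II-2,II-3,II-4,III-1]: 57 consistent

I-1 ∈ {Aa VV, Aa Vv}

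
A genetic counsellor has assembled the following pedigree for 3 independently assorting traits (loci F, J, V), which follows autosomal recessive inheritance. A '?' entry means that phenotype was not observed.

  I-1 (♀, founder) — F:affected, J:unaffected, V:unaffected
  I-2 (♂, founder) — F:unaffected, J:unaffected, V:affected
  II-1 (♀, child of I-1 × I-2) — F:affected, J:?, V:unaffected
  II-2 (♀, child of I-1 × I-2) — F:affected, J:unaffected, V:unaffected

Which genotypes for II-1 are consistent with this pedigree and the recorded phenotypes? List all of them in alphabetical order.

II-1 ∈ {ff JJ Vv, ff Jj Vv, ff jj Vv}

F/I-1 aff ·: ff
F/I-2 un ·: Ff
F/II-1 aff I-1×I-2: ff
F/II-2 aff I-1×I-2: ff
⇒ F over [I-1,I-2,II-1,II-2]: 1 consistent
J/I-1 un ·: JJ|Jj
J/I-2 un ·: JJ|Jj
J/II-1 ? I-1×I-2: JJ|Jj|jj
J/II-2 un I-1×I-2: JJ|Jj
⇒ J over [I-1,I-2,II-1,II-2]: 15 consistent
V/I-1 un ·: VV|Vv
V/I-2 aff ·: vv
V/II-1 un I-1×I-2: Vv
V/II-2 un I-1×I-2: Vv
⇒ V over [I-1,I-2,II-1,II-2]: 2 consistent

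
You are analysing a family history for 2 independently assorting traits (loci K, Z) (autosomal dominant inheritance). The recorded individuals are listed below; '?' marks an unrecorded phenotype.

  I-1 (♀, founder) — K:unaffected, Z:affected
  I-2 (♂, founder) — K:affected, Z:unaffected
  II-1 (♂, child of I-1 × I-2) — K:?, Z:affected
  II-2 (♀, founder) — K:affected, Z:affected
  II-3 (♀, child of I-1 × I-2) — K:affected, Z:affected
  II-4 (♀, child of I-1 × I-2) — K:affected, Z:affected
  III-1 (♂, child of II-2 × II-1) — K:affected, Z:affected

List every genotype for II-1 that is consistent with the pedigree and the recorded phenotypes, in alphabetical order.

II-1 ∈ {Kk Zz, kk Zz}

K/I-1 un ·: kk
K/I-2 aff ·: Kk|KK
K/II-1 ? I-1×I-2: kk|Kk
K/II-2 aff ·: Kk|KK
K/II-3 aff I-1×I-2: Kk
K/II-4 aff I-1×I-2: Kk
K/III-1 aff II-2×II-1: Kk|KK
⇒ K over [I-1,I-2,II-1,II-2,II-3,II-4,III-1]: 10 consistent
Z/I-1 aff ·: Zz|ZZ
Z/I-2 un ·: zz
Z/II-1 aff I-1×I-2: Zz
Z/II-2 aff ·: Zz|ZZ
Z/II-3 aff I-1×I-2: Zz
Z/II-4 aff I-1×I-2: Zz
Z/III-1 aff II-2×II-1: Zz|ZZ
⇒ Z over [I-1,I-2,II-1,II-2,II-3,II-4,III-1]: 8 consistent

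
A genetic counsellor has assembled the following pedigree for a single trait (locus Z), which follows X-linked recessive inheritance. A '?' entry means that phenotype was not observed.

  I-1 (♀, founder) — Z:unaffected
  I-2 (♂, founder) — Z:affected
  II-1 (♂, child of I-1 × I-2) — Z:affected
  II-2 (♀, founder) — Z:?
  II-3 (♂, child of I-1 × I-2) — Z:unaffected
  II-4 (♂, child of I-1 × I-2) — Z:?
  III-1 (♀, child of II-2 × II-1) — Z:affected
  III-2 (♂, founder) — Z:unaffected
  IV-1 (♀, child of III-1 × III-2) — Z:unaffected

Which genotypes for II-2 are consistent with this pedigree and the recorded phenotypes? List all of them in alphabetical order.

Z/I-1 un ·: X^ZX^z
Z/I-2 aff ·: X^zY
Z/II-1 aff I-1×I-2: X^zY
Z/II-2 ? ·: X^ZX^z|X^zX^z
Z/II-3 un I-1×I-2: X^ZY
Z/II-4 ? I-1×I-2: X^ZY|X^zY
Z/III-1 aff II-2×II-1: X^zX^z
Z/III-2 un ·: X^ZY
Z/IV-1 un III-1×III-2: X^ZX^z
⇒ Z over [I-1,I-2,II-1,II-2,II-3,II-4,III-1,III-2,IV-1]: 4 consistent

II-2 ∈ {X^ZX^z, X^zX^z}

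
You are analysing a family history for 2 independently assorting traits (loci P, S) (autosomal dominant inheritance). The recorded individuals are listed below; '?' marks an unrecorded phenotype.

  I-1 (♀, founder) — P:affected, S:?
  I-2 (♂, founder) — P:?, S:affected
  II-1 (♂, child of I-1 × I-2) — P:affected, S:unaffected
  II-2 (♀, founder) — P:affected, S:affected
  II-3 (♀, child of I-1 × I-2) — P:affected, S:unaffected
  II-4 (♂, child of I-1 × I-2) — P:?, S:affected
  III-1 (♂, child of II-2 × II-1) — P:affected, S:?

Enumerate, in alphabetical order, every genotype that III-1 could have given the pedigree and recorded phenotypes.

P/I-1 aff ·: Pp|PP
P/I-2 ? ·: pp|Pp|PP
P/II-1 aff I-1×I-2: Pp|PP
P/II-2 aff ·: Pp|PP
P/II-3 aff I-1×I-2: Pp|PP
P/II-4 ? I-1×I-2: pp|Pp|PP
P/III-1 aff II-2×II-1: Pp|PP
⇒ P over [I-1,I-2,II-1,II-2,II-3,II-4,III-1]: 113 consistent
S/I-1 ? ·: ss|Ss
S/I-2 aff ·: Ss
S/II-1 un I-1×I-2: ss
S/II-2 aff ·: Ss|SS
S/II-3 un I-1×I-2: ss
S/II-4 aff I-1×I-2: Ss|SS
S/III-1 ? II-2×II-1: ss|Ss
⇒ S over [I-1,I-2,II-1,II-2,II-3,II-4,III-1]: 9 consistent

III-1 ∈ {PP Ss, PP ss, Pp Ss, Pp ss}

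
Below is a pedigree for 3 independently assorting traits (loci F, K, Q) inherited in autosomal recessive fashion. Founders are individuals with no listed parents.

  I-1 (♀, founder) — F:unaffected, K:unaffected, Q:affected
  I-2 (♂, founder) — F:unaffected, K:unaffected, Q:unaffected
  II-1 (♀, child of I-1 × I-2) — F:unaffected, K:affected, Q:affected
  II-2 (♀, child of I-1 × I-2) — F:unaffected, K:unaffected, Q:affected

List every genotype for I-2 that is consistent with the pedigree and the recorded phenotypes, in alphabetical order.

I-2 ∈ {FF Kk Qq, Ff Kk Qq}

F/I-1 un ·: FF|Ff
F/I-2 un ·: FF|Ff
F/II-1 un I-1×I-2: FF|Ff
F/II-2 un I-1×I-2: FF|Ff
⇒ F over [I-1,I-2,II-1,II-2]: 13 consistent
K/I-1 un ·: Kk
K/I-2 un ·: Kk
K/II-1 aff I-1×I-2: kk
K/II-2 un I-1×I-2: KK|Kk
⇒ K over [I-1,I-2,II-1,II-2]: 2 consistent
Q/I-1 aff ·: qq
Q/I-2 un ·: Qq
Q/II-1 aff I-1×I-2: qq
Q/II-2 aff I-1×I-2: qq
⇒ Q over [I-1,I-2,II-1,II-2]: 1 consistent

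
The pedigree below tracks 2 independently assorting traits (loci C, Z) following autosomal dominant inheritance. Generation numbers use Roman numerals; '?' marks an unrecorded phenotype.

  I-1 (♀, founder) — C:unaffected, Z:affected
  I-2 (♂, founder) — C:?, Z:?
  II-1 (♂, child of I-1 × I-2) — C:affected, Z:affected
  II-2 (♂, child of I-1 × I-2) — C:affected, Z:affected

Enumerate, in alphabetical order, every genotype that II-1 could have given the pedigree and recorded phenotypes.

II-1 ∈ {Cc ZZ, Cc Zz}

C/I-1 un ·: cc
C/I-2 ? ·: Cc|CC
C/II-1 aff I-1×I-2: Cc
C/II-2 aff I-1×I-2: Cc
⇒ C over [I-1,I-2,II-1,II-2]: 2 consistent
Z/I-1 aff ·: Zz|ZZ
Z/I-2 ? ·: zz|Zz|ZZ
Z/II-1 aff I-1×I-2: Zz|ZZ
Z/II-2 aff I-1×I-2: Zz|ZZ
⇒ Z over [I-1,I-2,II-1,II-2]: 15 consistent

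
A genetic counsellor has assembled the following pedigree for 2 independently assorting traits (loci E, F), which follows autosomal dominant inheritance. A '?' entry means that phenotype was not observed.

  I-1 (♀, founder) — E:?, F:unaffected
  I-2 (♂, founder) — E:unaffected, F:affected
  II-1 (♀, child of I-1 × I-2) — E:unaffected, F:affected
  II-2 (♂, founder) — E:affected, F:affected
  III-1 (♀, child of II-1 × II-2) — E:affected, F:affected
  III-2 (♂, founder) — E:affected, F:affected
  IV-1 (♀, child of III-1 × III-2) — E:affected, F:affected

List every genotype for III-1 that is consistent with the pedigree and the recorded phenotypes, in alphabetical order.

E/I-1 ? ·: ee|Ee
E/I-2 un ·: ee
E/II-1 un I-1×I-2: ee
E/II-2 aff ·: Ee|EE
E/III-1 aff II-1×II-2: Ee
E/III-2 aff ·: Ee|EE
E/IV-1 aff III-1×III-2: Ee|EE
⇒ E over [I-1,I-2,II-1,II-2,III-1,III-2,IV-1]: 16 consistent
F/I-1 un ·: ff
F/I-2 aff ·: Ff|FF
F/II-1 aff I-1×I-2: Ff
F/II-2 aff ·: Ff|FF
F/III-1 aff II-1×II-2: Ff|FF
F/III-2 aff ·: Ff|FF
F/IV-1 aff III-1×III-2: Ff|FF
⇒ F over [I-1,I-2,II-1,II-2,III-1,III-2,IV-1]: 28 consistent

III-1 ∈ {Ee FF, Ee Ff}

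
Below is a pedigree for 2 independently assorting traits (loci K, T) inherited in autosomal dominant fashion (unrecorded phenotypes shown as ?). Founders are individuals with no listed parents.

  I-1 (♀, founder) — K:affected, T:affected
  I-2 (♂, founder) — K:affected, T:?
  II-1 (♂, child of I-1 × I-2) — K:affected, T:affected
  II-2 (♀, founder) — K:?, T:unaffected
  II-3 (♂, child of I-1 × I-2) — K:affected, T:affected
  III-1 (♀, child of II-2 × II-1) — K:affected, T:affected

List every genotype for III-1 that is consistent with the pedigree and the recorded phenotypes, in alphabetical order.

K/I-1 aff ·: Kk|KK
K/I-2 aff ·: Kk|KK
K/II-1 aff I-1×I-2: Kk|KK
K/II-2 ? ·: kk|Kk|KK
K/II-3 aff I-1×I-2: Kk|KK
K/III-1 aff II-2×II-1: Kk|KK
⇒ K over [I-1,I-2,II-1,II-2,II-3,III-1]: 58 consistent
T/I-1 aff ·: Tt|TT
T/I-2 ? ·: tt|Tt|TT
T/II-1 aff I-1×I-2: Tt|TT
T/II-2 un ·: tt
T/II-3 aff I-1×I-2: Tt|TT
T/III-1 aff II-2×II-1: Tt
⇒ T over [I-1,I-2,II-1,II-2,II-3,III-1]: 15 consistent

III-1 ∈ {KK Tt, Kk Tt}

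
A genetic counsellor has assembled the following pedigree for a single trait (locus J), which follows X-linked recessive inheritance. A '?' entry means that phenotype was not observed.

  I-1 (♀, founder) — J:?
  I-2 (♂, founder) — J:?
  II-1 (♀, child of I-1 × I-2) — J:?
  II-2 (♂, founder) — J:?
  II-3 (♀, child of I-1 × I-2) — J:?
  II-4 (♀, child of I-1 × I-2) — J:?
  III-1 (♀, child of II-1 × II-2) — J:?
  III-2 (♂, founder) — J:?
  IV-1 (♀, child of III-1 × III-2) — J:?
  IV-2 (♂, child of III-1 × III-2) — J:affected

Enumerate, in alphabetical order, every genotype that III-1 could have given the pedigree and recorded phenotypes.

III-1 ∈ {X^JX^j, X^jX^j}

J/I-1 ? ·: X^JX^J|X^JX^j|X^jX^j
J/I-2 ? ·: X^JY|X^jY
J/II-1 ? I-1×I-2: X^JX^J|X^JX^j|X^jX^j
J/II-2 ? ·: X^JY|X^jY
J/II-3 ? I-1×I-2: X^JX^J|X^JX^j|X^jX^j
J/II-4 ? I-1×I-2: X^JX^J|X^JX^j|X^jX^j
J/III-1 ? II-1×II-2: X^JX^j|X^jX^j
J/III-2 ? ·: X^JY|X^jY
J/IV-1 ? III-1×III-2: X^JX^J|X^JX^j|X^jX^j
J/IV-2 aff III-1×III-2: X^jY
⇒ J over [I-1,I-2,II-1,II-2,II-3,II-4,III-1,III-2,IV-1,IV-2]: 150 consistent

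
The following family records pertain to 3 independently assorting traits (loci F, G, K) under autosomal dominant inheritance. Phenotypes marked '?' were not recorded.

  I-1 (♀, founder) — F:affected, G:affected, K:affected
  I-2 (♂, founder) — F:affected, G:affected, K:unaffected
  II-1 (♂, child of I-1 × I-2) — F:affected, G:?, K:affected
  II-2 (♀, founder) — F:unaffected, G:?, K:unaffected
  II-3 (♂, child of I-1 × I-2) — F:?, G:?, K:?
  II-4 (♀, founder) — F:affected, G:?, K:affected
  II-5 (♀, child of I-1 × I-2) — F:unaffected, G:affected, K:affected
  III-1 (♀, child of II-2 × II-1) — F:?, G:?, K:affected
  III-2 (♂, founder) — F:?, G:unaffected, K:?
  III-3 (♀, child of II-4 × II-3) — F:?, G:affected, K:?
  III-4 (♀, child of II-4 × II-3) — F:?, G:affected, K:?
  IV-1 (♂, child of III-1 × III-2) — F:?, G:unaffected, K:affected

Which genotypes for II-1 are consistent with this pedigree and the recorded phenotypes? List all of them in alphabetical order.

II-1 ∈ {FF GG Kk, FF Gg Kk, FF gg Kk, Ff GG Kk, Ff Gg Kk, Ff gg Kk}

F/I-1 aff ·: Ff
F/I-2 aff ·: Ff
F/II-1 aff I-1×I-2: Ff|FF
F/II-2 un ·: ff
F/II-3 ? I-1×I-2: ff|Ff|FF
F/II-4 aff ·: Ff|FF
F/II-5 un I-1×I-2: ff
F/III-1 ? II-2×II-1: ff|Ff
F/III-2 ? ·: ff|Ff|FF
F/III-3 ? II-4×II-3: ff|Ff|FF
F/III-4 ? II-4×II-3: ff|Ff|FF
F/IV-1 ? III-1×III-2: ff|Ff|FF
⇒ F over [I-1,I-2,II-1,II-2,II-3,II-4,II-5,III-1,III-2,III-3,III-4,IV-1]: 414 consistent
G/I-1 aff ·: Gg|GG
G/I-2 aff ·: Gg|GG
G/II-1 ? I-1×I-2: gg|Gg|GG
G/II-2 ? ·: gg|Gg|GG
G/II-3 ? I-1×I-2: gg|Gg|GG
G/II-4 ? ·: gg|Gg|GG
G/II-5 aff I-1×I-2: Gg|GG
G/III-1 ? II-2×II-1: gg|Gg
G/III-2 un ·: gg
G/III-3 aff II-4×II-3: Gg|GG
G/III-4 aff II-4×II-3: Gg|GG
G/IV-1 un III-1×III-2: gg
⇒ G over [I-1,I-2,II-1,II-2,II-3,II-4,II-5,III-1,III-2,III-3,III-4,IV-1]: 806 consistent
K/I-1 aff ·: Kk|KK
K/I-2 un ·: kk
K/II-1 aff I-1×I-2: Kk
K/II-2 un ·: kk
K/II-3 ? I-1×I-2: kk|Kk
K/II-4 aff ·: Kk|KK
K/II-5 aff I-1×I-2: Kk
K/III-1 aff II-2×II-1: Kk
K/III-2 ? ·: kk|Kk|KK
K/III-3 ? II-4×II-3: kk|Kk|KK
K/III-4 ? II-4×II-3: kk|Kk|KK
K/IV-1 aff III-1×III-2: Kk|KK
⇒ K over [I-1,I-2,II-1,II-2,II-3,II-4,II-5,III-1,III-2,III-3,III-4,IV-1]: 155 consistent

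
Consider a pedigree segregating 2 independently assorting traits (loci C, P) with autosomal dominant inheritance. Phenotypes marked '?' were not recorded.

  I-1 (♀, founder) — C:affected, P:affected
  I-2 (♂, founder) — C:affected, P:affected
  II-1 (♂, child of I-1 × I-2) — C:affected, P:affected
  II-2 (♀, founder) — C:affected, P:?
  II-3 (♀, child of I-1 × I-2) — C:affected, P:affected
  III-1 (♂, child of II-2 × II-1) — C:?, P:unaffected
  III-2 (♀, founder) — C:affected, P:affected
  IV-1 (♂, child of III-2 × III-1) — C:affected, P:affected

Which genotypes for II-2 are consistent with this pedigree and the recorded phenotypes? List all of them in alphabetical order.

C/I-1 aff ·: Cc|CC
C/I-2 aff ·: Cc|CC
C/II-1 aff I-1×I-2: Cc|CC
C/II-2 aff ·: Cc|CC
C/II-3 aff I-1×I-2: Cc|CC
C/III-1 ? II-2×II-1: cc|Cc|CC
C/III-2 aff ·: Cc|CC
C/IV-1 aff III-2×III-1: Cc|CC
⇒ C over [I-1,I-2,II-1,II-2,II-3,III-1,III-2,IV-1]: 166 consistent
P/I-1 aff ·: Pp|PP
P/I-2 aff ·: Pp|PP
P/II-1 aff I-1×I-2: Pp
P/II-2 ? ·: pp|Pp
P/II-3 aff I-1×I-2: Pp|PP
P/III-1 un II-2×II-1: pp
P/III-2 aff ·: Pp|PP
P/IV-1 aff III-2×III-1: Pp
⇒ P over [I-1,I-2,II-1,II-2,II-3,III-1,III-2,IV-1]: 24 consistent

II-2 ∈ {CC Pp, CC pp, Cc Pp, Cc pp}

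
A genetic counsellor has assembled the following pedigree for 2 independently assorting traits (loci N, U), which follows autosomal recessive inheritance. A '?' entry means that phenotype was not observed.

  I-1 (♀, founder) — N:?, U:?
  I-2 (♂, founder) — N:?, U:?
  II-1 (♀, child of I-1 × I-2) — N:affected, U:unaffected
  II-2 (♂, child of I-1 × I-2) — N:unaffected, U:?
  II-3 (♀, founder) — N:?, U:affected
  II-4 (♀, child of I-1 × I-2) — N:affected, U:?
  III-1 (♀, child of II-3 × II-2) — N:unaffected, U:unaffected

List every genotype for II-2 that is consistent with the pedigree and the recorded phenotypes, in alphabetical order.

N/I-1 ? ·: Nn|nn
N/I-2 ? ·: Nn|nn
N/II-1 aff I-1×I-2: nn
N/II-2 un I-1×I-2: NN|Nn
N/II-3 ? ·: NN|Nn|nn
N/II-4 aff I-1×I-2: nn
N/III-1 un II-3×II-2: NN|Nn
⇒ N over [I-1,I-2,II-1,II-2,II-3,II-4,III-1]: 19 consistent
U/I-1 ? ·: UU|Uu|uu
U/I-2 ? ·: UU|Uu|uu
U/II-1 un I-1×I-2: UU|Uu
U/II-2 ? I-1×I-2: UU|Uu
U/II-3 aff ·: uu
U/II-4 ? I-1×I-2: UU|Uu|uu
U/III-1 un II-3×II-2: Uu
⇒ U over [I-1,I-2,II-1,II-2,II-3,II-4,III-1]: 35 consistent

II-2 ∈ {NN UU, NN Uu, Nn UU, Nn Uu}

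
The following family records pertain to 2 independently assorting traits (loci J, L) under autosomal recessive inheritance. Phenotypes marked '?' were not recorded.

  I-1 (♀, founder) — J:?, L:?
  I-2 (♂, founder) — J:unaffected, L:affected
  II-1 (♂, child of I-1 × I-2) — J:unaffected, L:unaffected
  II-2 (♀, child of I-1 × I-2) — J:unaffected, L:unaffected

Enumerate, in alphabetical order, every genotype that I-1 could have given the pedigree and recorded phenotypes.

J/I-1 ? ·: JJ|Jj|jj
J/I-2 un ·: JJ|Jj
J/II-1 un I-1×I-2: JJ|Jj
J/II-2 un I-1×I-2: JJ|Jj
⇒ J over [I-1,I-2,II-1,II-2]: 15 consistent
L/I-1 ? ·: LL|Ll
L/I-2 aff ·: ll
L/II-1 un I-1×I-2: Ll
L/II-2 un I-1×I-2: Ll
⇒ L over [I-1,I-2,II-1,II-2]: 2 consistent

I-1 ∈ {JJ LL, JJ Ll, Jj LL, Jj Ll, jj LL, jj Ll}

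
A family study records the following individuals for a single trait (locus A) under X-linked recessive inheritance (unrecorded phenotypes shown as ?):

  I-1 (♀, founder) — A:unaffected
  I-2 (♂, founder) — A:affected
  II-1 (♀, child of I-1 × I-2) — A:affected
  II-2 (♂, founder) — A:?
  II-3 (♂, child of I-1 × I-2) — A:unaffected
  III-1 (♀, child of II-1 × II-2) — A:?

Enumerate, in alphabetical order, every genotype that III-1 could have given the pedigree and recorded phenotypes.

III-1 ∈ {X^AX^a, X^aX^a}

A/I-1 un ·: X^AX^a
A/I-2 aff ·: X^aY
A/II-1 aff I-1×I-2: X^aX^a
A/II-2 ? ·: X^AY|X^aY
A/II-3 un I-1×I-2: X^AY
A/III-1 ? II-1×II-2: X^AX^a|X^aX^a
⇒ A over [I-1,I-2,II-1,II-2,II-3,III-1]: 2 consistent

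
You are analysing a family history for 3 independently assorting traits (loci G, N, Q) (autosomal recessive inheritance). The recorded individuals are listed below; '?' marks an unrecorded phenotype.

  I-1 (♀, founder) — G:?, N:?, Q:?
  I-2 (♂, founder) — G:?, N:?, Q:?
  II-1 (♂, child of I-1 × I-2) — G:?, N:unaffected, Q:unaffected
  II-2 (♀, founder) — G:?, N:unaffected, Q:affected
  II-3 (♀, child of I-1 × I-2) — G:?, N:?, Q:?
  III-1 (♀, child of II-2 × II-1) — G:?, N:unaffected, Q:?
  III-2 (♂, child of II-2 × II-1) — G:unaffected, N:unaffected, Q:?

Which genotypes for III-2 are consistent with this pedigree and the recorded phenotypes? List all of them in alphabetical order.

G/I-1 ? ·: GG|Gg|gg
G/I-2 ? ·: GG|Gg|gg
G/II-1 ? I-1×I-2: GG|Gg|gg
G/II-2 ? ·: GG|Gg|gg
G/II-3 ? I-1×I-2: GG|Gg|gg
G/III-1 ? II-2×II-1: GG|Gg|gg
G/III-2 un II-2×II-1: GG|Gg
⇒ G over [I-1,I-2,II-1,II-2,II-3,III-1,III-2]: 228 consistent
N/I-1 ? ·: NN|Nn|nn
N/I-2 ? ·: NN|Nn|nn
N/II-1 un I-1×I-2: NN|Nn
N/II-2 un ·: NN|Nn
N/II-3 ? I-1×I-2: NN|Nn|nn
N/III-1 un II-2×II-1: NN|Nn
N/III-2 un II-2×II-1: NN|Nn
⇒ N over [I-1,I-2,II-1,II-2,II-3,III-1,III-2]: 144 consistent
Q/I-1 ? ·: QQ|Qq|qq
Q/I-2 ? ·: QQ|Qq|qq
Q/II-1 un I-1×I-2: QQ|Qq
Q/II-2 aff ·: qq
Q/II-3 ? I-1×I-2: QQ|Qq|qq
Q/III-1 ? II-2×II-1: Qq|qq
Q/III-2 ? II-2×II-1: Qq|qq
⇒ Q over [I-1,I-2,II-1,II-2,II-3,III-1,III-2]: 60 consistent

III-2 ∈ {GG NN Qq, GG NN qq, GG Nn Qq, GG Nn qq, Gg NN Qq, Gg NN qq, Gg Nn Qq, Gg Nn qq}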